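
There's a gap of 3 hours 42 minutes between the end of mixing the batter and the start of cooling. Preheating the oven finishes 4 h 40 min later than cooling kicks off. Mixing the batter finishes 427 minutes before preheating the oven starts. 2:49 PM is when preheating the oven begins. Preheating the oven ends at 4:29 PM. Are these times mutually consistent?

No

Mixing the batter ends at 2:49 PM − 427 min = 7:42 AM.
Cooling starts at 7:42 AM + 222 min = 11:24 AM.
Preheating the oven ends at 11:24 AM + 280 min = 4:04 PM.
But preheating the oven is also said to end at 4:29 PM — a 25-minute conflict.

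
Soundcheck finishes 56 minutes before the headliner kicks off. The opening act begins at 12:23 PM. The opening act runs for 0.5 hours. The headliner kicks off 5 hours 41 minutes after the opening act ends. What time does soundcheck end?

The opening act ends at 12:23 PM + 30 min = 12:53 PM.
The headliner starts at 12:53 PM + 341 min = 6:34 PM.
Soundcheck ends at 6:34 PM − 56 min = 5:38 PM.

5:38 PM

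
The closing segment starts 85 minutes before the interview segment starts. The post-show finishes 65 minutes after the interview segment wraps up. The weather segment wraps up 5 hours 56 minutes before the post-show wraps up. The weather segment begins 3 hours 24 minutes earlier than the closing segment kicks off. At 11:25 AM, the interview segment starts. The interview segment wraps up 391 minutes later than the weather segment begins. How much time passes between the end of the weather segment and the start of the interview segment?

The closing segment starts at 11:25 AM − 85 min = 10:00 AM.
The weather segment starts at 10:00 AM − 204 min = 6:36 AM.
The interview segment ends at 6:36 AM + 391 min = 1:07 PM.
The post-show ends at 1:07 PM + 65 min = 2:12 PM.
The weather segment ends at 2:12 PM − 356 min = 8:16 AM.
From 8:16 AM to 11:25 AM is 3 h 9 min.

3 h 9 min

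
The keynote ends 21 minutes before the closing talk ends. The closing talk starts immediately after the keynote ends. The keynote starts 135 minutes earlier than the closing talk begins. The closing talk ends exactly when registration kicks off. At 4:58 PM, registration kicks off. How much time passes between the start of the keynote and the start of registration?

156 minutes

The closing talk ends at 4:58 PM.
The keynote ends at 4:58 PM − 21 min = 4:37 PM.
So the closing talk starts at 4:37 PM.
The keynote starts at 4:37 PM − 135 min = 2:22 PM.
From 2:22 PM to 4:58 PM is 156 minutes.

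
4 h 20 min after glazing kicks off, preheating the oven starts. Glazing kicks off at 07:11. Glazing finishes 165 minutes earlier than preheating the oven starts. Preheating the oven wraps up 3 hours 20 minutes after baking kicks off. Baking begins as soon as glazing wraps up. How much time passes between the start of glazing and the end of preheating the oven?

Preheating the oven starts at 07:11 + 260 min = 11:31.
Glazing ends at 11:31 − 165 min = 08:46.
So baking starts at 08:46.
Preheating the oven ends at 08:46 + 200 min = 12:06.
From 07:11 to 12:06 is 4 h 55 min.

4 h 55 min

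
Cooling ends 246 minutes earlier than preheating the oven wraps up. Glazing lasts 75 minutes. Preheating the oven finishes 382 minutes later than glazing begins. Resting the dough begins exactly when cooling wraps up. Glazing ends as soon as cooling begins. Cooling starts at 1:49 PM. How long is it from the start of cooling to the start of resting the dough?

Glazing ends at 1:49 PM.
Glazing starts at 1:49 PM − 75 min = 12:34 PM.
Preheating the oven ends at 12:34 PM + 382 min = 6:56 PM.
Cooling ends at 6:56 PM − 246 min = 2:50 PM.
So resting the dough starts at 2:50 PM.
From 1:49 PM to 2:50 PM is 1 hour 1 minute.

1 hour 1 minute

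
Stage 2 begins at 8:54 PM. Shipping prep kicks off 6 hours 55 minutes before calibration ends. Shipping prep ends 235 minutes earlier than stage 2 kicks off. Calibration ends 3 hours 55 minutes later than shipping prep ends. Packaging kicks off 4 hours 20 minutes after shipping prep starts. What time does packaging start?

Shipping prep ends at 8:54 PM − 235 min = 4:59 PM.
Calibration ends at 4:59 PM + 235 min = 8:54 PM.
Shipping prep starts at 8:54 PM − 415 min = 1:59 PM.
Packaging starts at 1:59 PM + 260 min = 6:19 PM.

6:19 PM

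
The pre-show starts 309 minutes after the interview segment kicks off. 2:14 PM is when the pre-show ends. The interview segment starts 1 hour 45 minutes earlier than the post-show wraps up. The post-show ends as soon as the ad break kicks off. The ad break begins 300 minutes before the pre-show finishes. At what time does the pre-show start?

12:38 PM

The ad break starts at 2:14 PM − 300 min = 9:14 AM.
So the post-show ends at 9:14 AM.
The interview segment starts at 9:14 AM − 105 min = 7:29 AM.
The pre-show starts at 7:29 AM + 309 min = 12:38 PM.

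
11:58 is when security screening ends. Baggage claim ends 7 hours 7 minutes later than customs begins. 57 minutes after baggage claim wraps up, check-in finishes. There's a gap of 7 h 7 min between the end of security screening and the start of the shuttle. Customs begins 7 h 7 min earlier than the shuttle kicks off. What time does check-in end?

20:02

The shuttle starts at 11:58 + 427 min = 19:05.
Customs starts at 19:05 − 427 min = 11:58.
Baggage claim ends at 11:58 + 427 min = 19:05.
Check-in ends at 19:05 + 57 min = 20:02.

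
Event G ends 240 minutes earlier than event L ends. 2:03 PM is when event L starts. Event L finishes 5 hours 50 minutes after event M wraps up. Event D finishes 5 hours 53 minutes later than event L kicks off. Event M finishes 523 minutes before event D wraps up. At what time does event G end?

1:03 PM

Event D ends at 2:03 PM + 353 min = 7:56 PM.
Event M ends at 7:56 PM − 523 min = 11:13 AM.
Event L ends at 11:13 AM + 350 min = 5:03 PM.
Event G ends at 5:03 PM − 240 min = 1:03 PM.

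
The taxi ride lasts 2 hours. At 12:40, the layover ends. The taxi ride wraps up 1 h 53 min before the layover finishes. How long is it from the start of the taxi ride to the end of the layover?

The taxi ride ends at 12:40 − 113 min = 10:47.
The taxi ride starts at 10:47 − 120 min = 08:47.
From 08:47 to 12:40 is 3 hours 53 minutes.

3 hours 53 minutes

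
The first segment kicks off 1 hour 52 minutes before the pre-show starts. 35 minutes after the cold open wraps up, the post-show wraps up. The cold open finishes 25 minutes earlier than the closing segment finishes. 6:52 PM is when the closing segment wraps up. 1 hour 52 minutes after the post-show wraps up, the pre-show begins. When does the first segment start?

The cold open ends at 6:52 PM − 25 min = 6:27 PM.
The post-show ends at 6:27 PM + 35 min = 7:02 PM.
The pre-show starts at 7:02 PM + 112 min = 8:54 PM.
The first segment starts at 8:54 PM − 112 min = 7:02 PM.

7:02 PM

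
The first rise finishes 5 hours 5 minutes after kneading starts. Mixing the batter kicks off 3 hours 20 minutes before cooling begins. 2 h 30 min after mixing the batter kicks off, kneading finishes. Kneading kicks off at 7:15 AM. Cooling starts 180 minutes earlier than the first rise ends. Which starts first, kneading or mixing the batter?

mixing the batter

The first rise ends at 7:15 AM + 305 min = 12:20 PM.
Cooling starts at 12:20 PM − 180 min = 9:20 AM.
Mixing the batter starts at 9:20 AM − 200 min = 6:00 AM.
Kneading starts at 7:15 AM and mixing the batter starts at 6:00 AM, so mixing the batter is first.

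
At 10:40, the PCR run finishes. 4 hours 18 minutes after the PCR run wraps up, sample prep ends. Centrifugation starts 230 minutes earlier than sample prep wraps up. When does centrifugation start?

Sample prep ends at 10:40 + 258 min = 14:58.
Centrifugation starts at 14:58 − 230 min = 11:08.

11:08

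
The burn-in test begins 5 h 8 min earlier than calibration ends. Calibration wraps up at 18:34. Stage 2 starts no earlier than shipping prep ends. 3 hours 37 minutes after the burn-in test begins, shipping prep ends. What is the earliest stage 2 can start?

The burn-in test starts at 18:34 − 308 min = 13:26.
Shipping prep ends at 13:26 + 217 min = 17:03.
Stage 2 is bounded by shipping prep, so the earliest it can start is 17:03.

17:03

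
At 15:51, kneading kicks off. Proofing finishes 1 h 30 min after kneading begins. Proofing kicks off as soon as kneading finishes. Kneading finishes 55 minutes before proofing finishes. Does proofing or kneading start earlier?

Proofing ends at 15:51 + 90 min = 17:21.
Kneading ends at 17:21 − 55 min = 16:26.
So proofing starts at 16:26.
Proofing starts at 16:26 and kneading starts at 15:51, so kneading is first.

kneading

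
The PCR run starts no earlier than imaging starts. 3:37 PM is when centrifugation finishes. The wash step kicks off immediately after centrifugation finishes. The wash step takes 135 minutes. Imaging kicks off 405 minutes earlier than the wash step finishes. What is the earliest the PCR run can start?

11:07 AM

The wash step starts at 3:37 PM.
The wash step ends at 3:37 PM + 135 min = 5:52 PM.
Imaging starts at 5:52 PM − 405 min = 11:07 AM.
The PCR run is bounded by imaging, so the earliest it can start is 11:07 AM.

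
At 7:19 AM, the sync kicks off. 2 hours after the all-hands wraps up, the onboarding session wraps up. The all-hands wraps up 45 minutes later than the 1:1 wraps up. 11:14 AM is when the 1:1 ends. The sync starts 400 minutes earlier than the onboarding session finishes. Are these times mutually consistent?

The all-hands ends at 11:14 AM + 45 min = 11:59 AM.
The onboarding session ends at 11:59 AM + 120 min = 1:59 PM.
The sync starts at 1:59 PM − 400 min = 7:19 AM.
That matches the stated 7:19 AM, so the schedule is consistent.

Yes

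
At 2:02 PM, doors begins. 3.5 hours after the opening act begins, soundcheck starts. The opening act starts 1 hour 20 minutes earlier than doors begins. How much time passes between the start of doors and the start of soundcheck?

The opening act starts at 2:02 PM − 80 min = 12:42 PM.
Soundcheck starts at 12:42 PM + 210 min = 4:12 PM.
From 2:02 PM to 4:12 PM is 2 h 10 min.

2 h 10 min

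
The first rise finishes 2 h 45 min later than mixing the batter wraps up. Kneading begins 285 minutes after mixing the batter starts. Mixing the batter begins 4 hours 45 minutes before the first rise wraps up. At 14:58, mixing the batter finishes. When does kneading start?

The first rise ends at 14:58 + 165 min = 17:43.
Mixing the batter starts at 17:43 − 285 min = 12:58.
Kneading starts at 12:58 + 285 min = 17:43.

17:43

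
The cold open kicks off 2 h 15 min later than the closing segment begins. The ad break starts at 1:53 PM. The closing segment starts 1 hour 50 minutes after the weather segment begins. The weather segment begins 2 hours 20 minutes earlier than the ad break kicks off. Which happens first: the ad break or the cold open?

The weather segment starts at 1:53 PM − 140 min = 11:33 AM.
The closing segment starts at 11:33 AM + 110 min = 1:23 PM.
The cold open starts at 1:23 PM + 135 min = 3:38 PM.
The ad break starts at 1:53 PM and the cold open starts at 3:38 PM, so the ad break is first.

the ad break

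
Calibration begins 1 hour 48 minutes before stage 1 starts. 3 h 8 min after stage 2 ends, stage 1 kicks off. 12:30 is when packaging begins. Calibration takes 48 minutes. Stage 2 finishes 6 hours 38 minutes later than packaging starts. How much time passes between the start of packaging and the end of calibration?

8 h 46 min

Stage 2 ends at 12:30 + 398 min = 19:08.
Stage 1 starts at 19:08 + 188 min = 22:16.
Calibration starts at 22:16 − 108 min = 20:28.
Calibration ends at 20:28 + 48 min = 21:16.
From 12:30 to 21:16 is 8 h 46 min.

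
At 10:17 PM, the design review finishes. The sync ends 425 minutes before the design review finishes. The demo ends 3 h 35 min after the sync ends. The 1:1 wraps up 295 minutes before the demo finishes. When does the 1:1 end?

1:52 PM

The sync ends at 10:17 PM − 425 min = 3:12 PM.
The demo ends at 3:12 PM + 215 min = 6:47 PM.
The 1:1 ends at 6:47 PM − 295 min = 1:52 PM.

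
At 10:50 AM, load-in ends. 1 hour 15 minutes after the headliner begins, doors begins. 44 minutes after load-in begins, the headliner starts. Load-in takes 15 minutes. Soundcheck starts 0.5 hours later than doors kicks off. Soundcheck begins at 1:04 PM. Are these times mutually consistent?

Yes

Load-in starts at 10:50 AM − 15 min = 10:35 AM.
The headliner starts at 10:35 AM + 44 min = 11:19 AM.
Doors starts at 11:19 AM + 75 min = 12:34 PM.
Soundcheck starts at 12:34 PM + 30 min = 1:04 PM.
That matches the stated 1:04 PM, so the schedule is consistent.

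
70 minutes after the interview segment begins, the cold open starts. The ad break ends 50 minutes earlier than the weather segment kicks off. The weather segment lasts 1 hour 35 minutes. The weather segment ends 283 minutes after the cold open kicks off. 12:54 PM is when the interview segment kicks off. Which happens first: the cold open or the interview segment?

the interview segment

The cold open starts at 12:54 PM + 70 min = 2:04 PM.
The cold open starts at 2:04 PM and the interview segment starts at 12:54 PM, so the interview segment is first.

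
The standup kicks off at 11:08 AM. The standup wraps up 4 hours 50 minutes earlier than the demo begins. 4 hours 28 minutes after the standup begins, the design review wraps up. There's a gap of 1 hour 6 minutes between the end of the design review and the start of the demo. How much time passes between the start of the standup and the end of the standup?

44 minutes

The design review ends at 11:08 AM + 268 min = 3:36 PM.
The demo starts at 3:36 PM + 66 min = 4:42 PM.
The standup ends at 4:42 PM − 290 min = 11:52 AM.
From 11:08 AM to 11:52 AM is 44 minutes.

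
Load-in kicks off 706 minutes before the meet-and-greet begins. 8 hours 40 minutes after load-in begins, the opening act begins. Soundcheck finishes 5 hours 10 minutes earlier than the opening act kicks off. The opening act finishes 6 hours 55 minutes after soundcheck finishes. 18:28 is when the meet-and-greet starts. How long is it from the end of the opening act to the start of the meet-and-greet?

Load-in starts at 18:28 − 706 min = 06:42.
The opening act starts at 06:42 + 520 min = 15:22.
Soundcheck ends at 15:22 − 310 min = 10:12.
The opening act ends at 10:12 + 415 min = 17:07.
From 17:07 to 18:28 is 81 minutes.

81 minutes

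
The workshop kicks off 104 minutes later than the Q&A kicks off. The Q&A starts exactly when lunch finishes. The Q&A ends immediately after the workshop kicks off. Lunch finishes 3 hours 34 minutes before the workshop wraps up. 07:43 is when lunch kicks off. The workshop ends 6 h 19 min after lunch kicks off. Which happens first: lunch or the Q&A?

lunch

The workshop ends at 07:43 + 379 min = 14:02.
Lunch ends at 14:02 − 214 min = 10:28.
So the Q&A starts at 10:28.
Lunch starts at 07:43 and the Q&A starts at 10:28, so lunch is first.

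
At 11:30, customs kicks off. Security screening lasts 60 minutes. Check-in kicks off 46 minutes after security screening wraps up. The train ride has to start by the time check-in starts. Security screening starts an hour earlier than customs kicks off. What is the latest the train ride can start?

12:16

Security screening starts at 11:30 − 60 min = 10:30.
Security screening ends at 10:30 + 60 min = 11:30.
Check-in starts at 11:30 + 46 min = 12:16.
The train ride is bounded by check-in, so the latest it can start is 12:16.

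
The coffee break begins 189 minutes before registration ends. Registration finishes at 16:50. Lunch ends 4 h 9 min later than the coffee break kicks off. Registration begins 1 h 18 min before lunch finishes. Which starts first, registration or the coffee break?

the coffee break

The coffee break starts at 16:50 − 189 min = 13:41.
Lunch ends at 13:41 + 249 min = 17:50.
Registration starts at 17:50 − 78 min = 16:32.
Registration starts at 16:32 and the coffee break starts at 13:41, so the coffee break is first.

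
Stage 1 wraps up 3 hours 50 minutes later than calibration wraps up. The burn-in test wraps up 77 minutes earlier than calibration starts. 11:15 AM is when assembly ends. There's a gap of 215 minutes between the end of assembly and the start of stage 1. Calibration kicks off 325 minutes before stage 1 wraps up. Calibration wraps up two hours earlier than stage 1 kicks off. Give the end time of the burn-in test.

Stage 1 starts at 11:15 AM + 215 min = 2:50 PM.
Calibration ends at 2:50 PM − 120 min = 12:50 PM.
Stage 1 ends at 12:50 PM + 230 min = 4:40 PM.
Calibration starts at 4:40 PM − 325 min = 11:15 AM.
The burn-in test ends at 11:15 AM − 77 min = 9:58 AM.

9:58 AM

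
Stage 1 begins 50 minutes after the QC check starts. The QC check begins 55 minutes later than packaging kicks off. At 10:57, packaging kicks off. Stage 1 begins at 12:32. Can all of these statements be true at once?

No

The QC check starts at 10:57 + 55 min = 11:52.
Stage 1 starts at 11:52 + 50 min = 12:42.
But stage 1 is also said to start at 12:32 — a 10-minute conflict.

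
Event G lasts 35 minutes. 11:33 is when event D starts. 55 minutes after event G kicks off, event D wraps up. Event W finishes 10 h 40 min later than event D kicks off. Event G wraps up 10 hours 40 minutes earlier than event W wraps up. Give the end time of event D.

Event W ends at 11:33 + 640 min = 22:13.
Event G ends at 22:13 − 640 min = 11:33.
Event G starts at 11:33 − 35 min = 10:58.
Event D ends at 10:58 + 55 min = 11:53.

11:53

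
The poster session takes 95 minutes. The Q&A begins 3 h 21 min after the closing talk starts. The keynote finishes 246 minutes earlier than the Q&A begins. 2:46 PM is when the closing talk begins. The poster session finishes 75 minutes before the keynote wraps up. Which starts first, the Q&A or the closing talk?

The Q&A starts at 2:46 PM + 201 min = 6:07 PM.
The Q&A starts at 6:07 PM and the closing talk starts at 2:46 PM, so the closing talk is first.

the closing talk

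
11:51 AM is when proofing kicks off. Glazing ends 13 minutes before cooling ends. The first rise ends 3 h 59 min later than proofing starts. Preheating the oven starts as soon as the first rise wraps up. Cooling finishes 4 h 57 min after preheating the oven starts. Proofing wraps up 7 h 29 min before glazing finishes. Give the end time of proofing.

The first rise ends at 11:51 AM + 239 min = 3:50 PM.
So preheating the oven starts at 3:50 PM.
Cooling ends at 3:50 PM + 297 min = 8:47 PM.
Glazing ends at 8:47 PM − 13 min = 8:34 PM.
Proofing ends at 8:34 PM − 449 min = 1:05 PM.

1:05 PM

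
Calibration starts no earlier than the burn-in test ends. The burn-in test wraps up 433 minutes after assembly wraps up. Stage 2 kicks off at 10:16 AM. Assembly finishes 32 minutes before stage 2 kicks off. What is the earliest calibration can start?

4:57 PM

Assembly ends at 10:16 AM − 32 min = 9:44 AM.
The burn-in test ends at 9:44 AM + 433 min = 4:57 PM.
Calibration is bounded by the burn-in test, so the earliest it can start is 4:57 PM.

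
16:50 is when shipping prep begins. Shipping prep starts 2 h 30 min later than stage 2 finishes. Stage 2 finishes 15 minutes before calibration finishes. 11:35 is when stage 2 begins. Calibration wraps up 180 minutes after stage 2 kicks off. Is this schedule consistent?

Yes

Calibration ends at 11:35 + 180 min = 14:35.
Stage 2 ends at 14:35 − 15 min = 14:20.
Shipping prep starts at 14:20 + 150 min = 16:50.
That matches the stated 16:50, so the schedule is consistent.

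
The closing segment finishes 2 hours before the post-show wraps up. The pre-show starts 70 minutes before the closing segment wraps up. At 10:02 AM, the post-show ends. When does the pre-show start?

6:52 AM

The closing segment ends at 10:02 AM − 120 min = 8:02 AM.
The pre-show starts at 8:02 AM − 70 min = 6:52 AM.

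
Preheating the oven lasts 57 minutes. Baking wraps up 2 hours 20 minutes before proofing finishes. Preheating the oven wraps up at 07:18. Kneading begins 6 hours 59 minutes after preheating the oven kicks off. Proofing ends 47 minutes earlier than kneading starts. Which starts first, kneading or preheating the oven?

preheating the oven

Preheating the oven starts at 07:18 − 57 min = 06:21.
Kneading starts at 06:21 + 419 min = 13:20.
Kneading starts at 13:20 and preheating the oven starts at 06:21, so preheating the oven is first.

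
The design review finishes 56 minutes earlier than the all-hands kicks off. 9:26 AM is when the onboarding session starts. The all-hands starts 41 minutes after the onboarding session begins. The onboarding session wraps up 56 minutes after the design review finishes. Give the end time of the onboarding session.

The all-hands starts at 9:26 AM + 41 min = 10:07 AM.
The design review ends at 10:07 AM − 56 min = 9:11 AM.
The onboarding session ends at 9:11 AM + 56 min = 10:07 AM.

10:07 AM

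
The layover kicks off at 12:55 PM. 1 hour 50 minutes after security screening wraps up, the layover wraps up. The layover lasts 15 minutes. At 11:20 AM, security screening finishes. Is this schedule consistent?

The layover ends at 11:20 AM + 110 min = 1:10 PM.
The layover starts at 1:10 PM − 15 min = 12:55 PM.
That matches the stated 12:55 PM, so the schedule is consistent.

Yes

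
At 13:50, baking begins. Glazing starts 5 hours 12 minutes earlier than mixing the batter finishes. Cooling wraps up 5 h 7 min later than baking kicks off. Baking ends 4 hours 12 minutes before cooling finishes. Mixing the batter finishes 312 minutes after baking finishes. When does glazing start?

Cooling ends at 13:50 + 307 min = 18:57.
Baking ends at 18:57 − 252 min = 14:45.
Mixing the batter ends at 14:45 + 312 min = 19:57.
Glazing starts at 19:57 − 312 min = 14:45.

14:45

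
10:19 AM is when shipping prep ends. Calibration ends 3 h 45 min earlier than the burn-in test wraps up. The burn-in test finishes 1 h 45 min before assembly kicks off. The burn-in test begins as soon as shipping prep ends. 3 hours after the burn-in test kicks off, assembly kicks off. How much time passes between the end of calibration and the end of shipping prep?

The burn-in test starts at 10:19 AM.
Assembly starts at 10:19 AM + 180 min = 1:19 PM.
The burn-in test ends at 1:19 PM − 105 min = 11:34 AM.
Calibration ends at 11:34 AM − 225 min = 7:49 AM.
From 7:49 AM to 10:19 AM is 2 hours 30 minutes.

2 hours 30 minutes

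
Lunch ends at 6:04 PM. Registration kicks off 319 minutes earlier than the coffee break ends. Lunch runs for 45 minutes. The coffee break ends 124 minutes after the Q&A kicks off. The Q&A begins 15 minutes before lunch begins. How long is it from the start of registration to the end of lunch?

Lunch starts at 6:04 PM − 45 min = 5:19 PM.
The Q&A starts at 5:19 PM − 15 min = 5:04 PM.
The coffee break ends at 5:04 PM + 124 min = 7:08 PM.
Registration starts at 7:08 PM − 319 min = 1:49 PM.
From 1:49 PM to 6:04 PM is 4 h 15 min.

4 h 15 min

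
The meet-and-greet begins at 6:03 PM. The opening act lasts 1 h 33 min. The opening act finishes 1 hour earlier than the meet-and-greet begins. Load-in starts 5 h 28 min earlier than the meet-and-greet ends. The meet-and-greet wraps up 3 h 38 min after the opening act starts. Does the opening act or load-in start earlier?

The opening act ends at 6:03 PM − 60 min = 5:03 PM.
The opening act starts at 5:03 PM − 93 min = 3:30 PM.
The meet-and-greet ends at 3:30 PM + 218 min = 7:08 PM.
Load-in starts at 7:08 PM − 328 min = 1:40 PM.
The opening act starts at 3:30 PM and load-in starts at 1:40 PM, so load-in is first.

load-in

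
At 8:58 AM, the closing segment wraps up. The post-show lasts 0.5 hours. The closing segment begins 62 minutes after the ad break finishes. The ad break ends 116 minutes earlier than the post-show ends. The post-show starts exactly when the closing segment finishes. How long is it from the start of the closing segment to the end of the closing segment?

24 minutes

The post-show starts at 8:58 AM.
The post-show ends at 8:58 AM + 30 min = 9:28 AM.
The ad break ends at 9:28 AM − 116 min = 7:32 AM.
The closing segment starts at 7:32 AM + 62 min = 8:34 AM.
From 8:34 AM to 8:58 AM is 24 minutes.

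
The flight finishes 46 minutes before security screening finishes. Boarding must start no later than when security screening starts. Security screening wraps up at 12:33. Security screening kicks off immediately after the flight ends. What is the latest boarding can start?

11:47

The flight ends at 12:33 − 46 min = 11:47.
So security screening starts at 11:47.
Boarding is bounded by security screening, so the latest it can start is 11:47.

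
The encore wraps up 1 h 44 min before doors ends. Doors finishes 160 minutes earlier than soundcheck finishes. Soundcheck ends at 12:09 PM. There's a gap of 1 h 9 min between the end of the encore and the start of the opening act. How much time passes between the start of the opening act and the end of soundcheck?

Doors ends at 12:09 PM − 160 min = 9:29 AM.
The encore ends at 9:29 AM − 104 min = 7:45 AM.
The opening act starts at 7:45 AM + 69 min = 8:54 AM.
From 8:54 AM to 12:09 PM is 3 hours 15 minutes.

3 hours 15 minutes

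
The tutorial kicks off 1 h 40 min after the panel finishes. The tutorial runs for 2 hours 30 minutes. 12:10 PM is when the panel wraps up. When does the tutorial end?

4:20 PM

The tutorial starts at 12:10 PM + 100 min = 1:50 PM.
The tutorial ends at 1:50 PM + 150 min = 4:20 PM.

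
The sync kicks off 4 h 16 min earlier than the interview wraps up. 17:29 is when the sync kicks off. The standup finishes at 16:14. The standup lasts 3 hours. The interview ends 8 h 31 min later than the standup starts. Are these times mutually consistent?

Yes

The standup starts at 16:14 − 180 min = 13:14.
The interview ends at 13:14 + 511 min = 21:45.
The sync starts at 21:45 − 256 min = 17:29.
That matches the stated 17:29, so the schedule is consistent.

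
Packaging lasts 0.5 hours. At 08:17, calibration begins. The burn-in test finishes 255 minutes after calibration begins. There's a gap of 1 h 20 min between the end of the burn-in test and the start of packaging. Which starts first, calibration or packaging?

calibration

The burn-in test ends at 08:17 + 255 min = 12:32.
Packaging starts at 12:32 + 80 min = 13:52.
Calibration starts at 08:17 and packaging starts at 13:52, so calibration is first.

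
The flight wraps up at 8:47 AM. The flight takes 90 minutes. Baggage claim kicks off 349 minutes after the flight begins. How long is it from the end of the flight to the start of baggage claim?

The flight starts at 8:47 AM − 90 min = 7:17 AM.
Baggage claim starts at 7:17 AM + 349 min = 1:06 PM.
From 8:47 AM to 1:06 PM is 4 h 19 min.

4 h 19 min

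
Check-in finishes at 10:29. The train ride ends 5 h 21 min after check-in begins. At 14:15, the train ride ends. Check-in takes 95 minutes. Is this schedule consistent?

Check-in starts at 10:29 − 95 min = 08:54.
The train ride ends at 08:54 + 321 min = 14:15.
That matches the stated 14:15, so the schedule is consistent.

Yes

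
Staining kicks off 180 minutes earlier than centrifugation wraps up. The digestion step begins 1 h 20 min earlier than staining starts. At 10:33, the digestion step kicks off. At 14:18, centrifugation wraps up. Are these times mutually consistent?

Staining starts at 14:18 − 180 min = 11:18.
The digestion step starts at 11:18 − 80 min = 09:58.
But the digestion step is also said to start at 10:33 — a 35-minute conflict.

No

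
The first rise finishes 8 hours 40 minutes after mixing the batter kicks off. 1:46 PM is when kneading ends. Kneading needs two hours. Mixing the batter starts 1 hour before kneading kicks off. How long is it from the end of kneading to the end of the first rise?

5 h 40 min

Kneading starts at 1:46 PM − 120 min = 11:46 AM.
Mixing the batter starts at 11:46 AM − 60 min = 10:46 AM.
The first rise ends at 10:46 AM + 520 min = 7:26 PM.
From 1:46 PM to 7:26 PM is 5 h 40 min.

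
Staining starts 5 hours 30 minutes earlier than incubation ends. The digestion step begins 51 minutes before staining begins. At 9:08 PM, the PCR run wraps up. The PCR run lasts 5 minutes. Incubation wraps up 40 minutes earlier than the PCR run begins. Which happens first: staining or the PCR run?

staining

The PCR run starts at 9:08 PM − 5 min = 9:03 PM.
Incubation ends at 9:03 PM − 40 min = 8:23 PM.
Staining starts at 8:23 PM − 330 min = 2:53 PM.
Staining starts at 2:53 PM and the PCR run starts at 9:03 PM, so staining is first.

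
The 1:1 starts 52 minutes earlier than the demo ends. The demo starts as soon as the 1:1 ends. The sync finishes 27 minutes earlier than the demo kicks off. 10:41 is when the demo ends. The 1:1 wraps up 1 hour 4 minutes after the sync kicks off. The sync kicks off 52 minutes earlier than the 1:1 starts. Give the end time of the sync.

09:34

The 1:1 starts at 10:41 − 52 min = 09:49.
The sync starts at 09:49 − 52 min = 08:57.
The 1:1 ends at 08:57 + 64 min = 10:01.
So the demo starts at 10:01.
The sync ends at 10:01 − 27 min = 09:34.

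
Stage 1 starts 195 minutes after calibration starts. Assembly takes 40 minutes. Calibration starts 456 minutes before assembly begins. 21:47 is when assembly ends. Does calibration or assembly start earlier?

calibration

Assembly starts at 21:47 − 40 min = 21:07.
Calibration starts at 21:07 − 456 min = 13:31.
Calibration starts at 13:31 and assembly starts at 21:07, so calibration is first.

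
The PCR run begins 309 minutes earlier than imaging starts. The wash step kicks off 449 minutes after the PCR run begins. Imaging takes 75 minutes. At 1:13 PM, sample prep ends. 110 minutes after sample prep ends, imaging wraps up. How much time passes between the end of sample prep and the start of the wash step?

Imaging ends at 1:13 PM + 110 min = 3:03 PM.
Imaging starts at 3:03 PM − 75 min = 1:48 PM.
The PCR run starts at 1:48 PM − 309 min = 8:39 AM.
The wash step starts at 8:39 AM + 449 min = 4:08 PM.
From 1:13 PM to 4:08 PM is 2 h 55 min.

2 h 55 min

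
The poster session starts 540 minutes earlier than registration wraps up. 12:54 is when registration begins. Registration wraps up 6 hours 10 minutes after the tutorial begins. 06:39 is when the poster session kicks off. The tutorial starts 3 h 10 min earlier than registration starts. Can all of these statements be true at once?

No

The tutorial starts at 12:54 − 190 min = 09:44.
Registration ends at 09:44 + 370 min = 15:54.
The poster session starts at 15:54 − 540 min = 06:54.
But the poster session is also said to start at 06:39 — a 15-minute conflict.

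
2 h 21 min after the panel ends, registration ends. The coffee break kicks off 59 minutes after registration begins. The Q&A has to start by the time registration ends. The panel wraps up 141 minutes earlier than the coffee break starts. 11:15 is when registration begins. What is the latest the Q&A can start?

The coffee break starts at 11:15 + 59 min = 12:14.
The panel ends at 12:14 − 141 min = 09:53.
Registration ends at 09:53 + 141 min = 12:14.
The Q&A is bounded by registration, so the latest it can start is 12:14.

12:14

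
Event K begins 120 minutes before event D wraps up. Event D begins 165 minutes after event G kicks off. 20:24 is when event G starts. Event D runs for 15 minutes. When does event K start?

Event D starts at 20:24 + 165 min = 23:09.
Event D ends at 23:09 + 15 min = 23:24.
Event K starts at 23:24 − 120 min = 21:24.

21:24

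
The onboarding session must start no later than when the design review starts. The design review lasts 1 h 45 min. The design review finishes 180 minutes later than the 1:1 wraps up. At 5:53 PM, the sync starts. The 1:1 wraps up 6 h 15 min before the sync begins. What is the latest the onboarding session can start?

12:53 PM

The 1:1 ends at 5:53 PM − 375 min = 11:38 AM.
The design review ends at 11:38 AM + 180 min = 2:38 PM.
The design review starts at 2:38 PM − 105 min = 12:53 PM.
The onboarding session is bounded by the design review, so the latest it can start is 12:53 PM.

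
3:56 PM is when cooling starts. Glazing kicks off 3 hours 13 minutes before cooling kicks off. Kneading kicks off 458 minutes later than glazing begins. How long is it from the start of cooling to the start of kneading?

Glazing starts at 3:56 PM − 193 min = 12:43 PM.
Kneading starts at 12:43 PM + 458 min = 8:21 PM.
From 3:56 PM to 8:21 PM is 4 h 25 min.

4 h 25 min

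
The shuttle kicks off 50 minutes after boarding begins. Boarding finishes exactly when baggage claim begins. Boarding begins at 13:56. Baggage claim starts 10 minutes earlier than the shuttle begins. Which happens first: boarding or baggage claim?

The shuttle starts at 13:56 + 50 min = 14:46.
Baggage claim starts at 14:46 − 10 min = 14:36.
Boarding starts at 13:56 and baggage claim starts at 14:36, so boarding is first.

boarding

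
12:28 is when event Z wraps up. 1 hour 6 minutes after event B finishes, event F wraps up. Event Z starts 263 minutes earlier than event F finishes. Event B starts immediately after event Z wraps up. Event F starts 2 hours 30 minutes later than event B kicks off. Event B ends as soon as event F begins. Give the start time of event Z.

Event B starts at 12:28.
Event F starts at 12:28 + 150 min = 14:58.
So event B ends at 14:58.
Event F ends at 14:58 + 66 min = 16:04.
Event Z starts at 16:04 − 263 min = 11:41.

11:41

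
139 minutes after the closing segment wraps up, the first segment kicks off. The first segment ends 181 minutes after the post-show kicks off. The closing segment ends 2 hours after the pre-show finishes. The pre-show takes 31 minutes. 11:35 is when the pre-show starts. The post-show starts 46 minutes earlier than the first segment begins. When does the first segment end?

18:40

The pre-show ends at 11:35 + 31 min = 12:06.
The closing segment ends at 12:06 + 120 min = 14:06.
The first segment starts at 14:06 + 139 min = 16:25.
The post-show starts at 16:25 − 46 min = 15:39.
The first segment ends at 15:39 + 181 min = 18:40.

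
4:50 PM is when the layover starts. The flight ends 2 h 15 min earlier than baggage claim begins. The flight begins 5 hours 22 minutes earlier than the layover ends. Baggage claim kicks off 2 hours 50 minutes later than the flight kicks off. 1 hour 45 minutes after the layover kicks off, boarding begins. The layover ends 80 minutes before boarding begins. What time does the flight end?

Boarding starts at 4:50 PM + 105 min = 6:35 PM.
The layover ends at 6:35 PM − 80 min = 5:15 PM.
The flight starts at 5:15 PM − 322 min = 11:53 AM.
Baggage claim starts at 11:53 AM + 170 min = 2:43 PM.
The flight ends at 2:43 PM − 135 min = 12:28 PM.

12:28 PM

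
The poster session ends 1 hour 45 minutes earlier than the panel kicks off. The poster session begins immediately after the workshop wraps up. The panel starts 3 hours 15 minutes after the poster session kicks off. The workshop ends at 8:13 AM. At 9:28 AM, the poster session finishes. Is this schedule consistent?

The poster session starts at 8:13 AM.
The panel starts at 8:13 AM + 195 min = 11:28 AM.
The poster session ends at 11:28 AM − 105 min = 9:43 AM.
But the poster session is also said to end at 9:28 AM — a 15-minute conflict.

No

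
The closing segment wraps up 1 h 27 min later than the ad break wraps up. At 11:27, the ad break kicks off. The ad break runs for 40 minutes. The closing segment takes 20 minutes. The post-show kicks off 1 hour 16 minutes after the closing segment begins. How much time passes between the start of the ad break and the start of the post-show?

3 h 3 min

The ad break ends at 11:27 + 40 min = 12:07.
The closing segment ends at 12:07 + 87 min = 13:34.
The closing segment starts at 13:34 − 20 min = 13:14.
The post-show starts at 13:14 + 76 min = 14:30.
From 11:27 to 14:30 is 3 h 3 min.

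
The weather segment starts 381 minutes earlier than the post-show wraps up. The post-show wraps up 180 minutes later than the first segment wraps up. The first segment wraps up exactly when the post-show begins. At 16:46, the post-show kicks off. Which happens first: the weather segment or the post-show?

The first segment ends at 16:46.
The post-show ends at 16:46 + 180 min = 19:46.
The weather segment starts at 19:46 − 381 min = 13:25.
The weather segment starts at 13:25 and the post-show starts at 16:46, so the weather segment is first.

the weather segment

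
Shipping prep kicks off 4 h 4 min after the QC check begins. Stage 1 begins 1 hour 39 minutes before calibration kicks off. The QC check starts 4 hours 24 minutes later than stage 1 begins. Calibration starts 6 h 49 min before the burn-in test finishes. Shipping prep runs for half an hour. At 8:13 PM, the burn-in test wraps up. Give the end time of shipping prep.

Calibration starts at 8:13 PM − 409 min = 1:24 PM.
Stage 1 starts at 1:24 PM − 99 min = 11:45 AM.
The QC check starts at 11:45 AM + 264 min = 4:09 PM.
Shipping prep starts at 4:09 PM + 244 min = 8:13 PM.
Shipping prep ends at 8:13 PM + 30 min = 8:43 PM.

8:43 PM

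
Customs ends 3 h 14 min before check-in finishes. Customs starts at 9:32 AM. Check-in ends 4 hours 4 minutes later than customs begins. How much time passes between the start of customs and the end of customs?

Check-in ends at 9:32 AM + 244 min = 1:36 PM.
Customs ends at 1:36 PM − 194 min = 10:22 AM.
From 9:32 AM to 10:22 AM is 50 minutes.

50 minutes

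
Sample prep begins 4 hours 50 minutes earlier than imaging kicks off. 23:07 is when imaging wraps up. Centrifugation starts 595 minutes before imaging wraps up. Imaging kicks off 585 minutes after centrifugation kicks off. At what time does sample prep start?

18:07

Centrifugation starts at 23:07 − 595 min = 13:12.
Imaging starts at 13:12 + 585 min = 22:57.
Sample prep starts at 22:57 − 290 min = 18:07.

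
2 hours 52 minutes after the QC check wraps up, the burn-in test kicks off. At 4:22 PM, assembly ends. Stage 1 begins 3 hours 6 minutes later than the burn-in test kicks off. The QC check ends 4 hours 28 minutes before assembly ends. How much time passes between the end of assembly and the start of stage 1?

The QC check ends at 4:22 PM − 268 min = 11:54 AM.
The burn-in test starts at 11:54 AM + 172 min = 2:46 PM.
Stage 1 starts at 2:46 PM + 186 min = 5:52 PM.
From 4:22 PM to 5:52 PM is 1 hour 30 minutes.

1 hour 30 minutes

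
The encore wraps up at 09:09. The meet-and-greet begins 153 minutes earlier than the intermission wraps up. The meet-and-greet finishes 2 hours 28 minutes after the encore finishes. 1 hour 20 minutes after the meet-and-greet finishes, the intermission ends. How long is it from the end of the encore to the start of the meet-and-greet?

1 hour 15 minutes

The meet-and-greet ends at 09:09 + 148 min = 11:37.
The intermission ends at 11:37 + 80 min = 12:57.
The meet-and-greet starts at 12:57 − 153 min = 10:24.
From 09:09 to 10:24 is 1 hour 15 minutes.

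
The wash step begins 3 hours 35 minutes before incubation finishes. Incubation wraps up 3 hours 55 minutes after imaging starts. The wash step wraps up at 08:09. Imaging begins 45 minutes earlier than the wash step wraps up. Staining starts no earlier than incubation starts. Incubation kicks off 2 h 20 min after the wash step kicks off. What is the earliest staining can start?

10:04

Imaging starts at 08:09 − 45 min = 07:24.
Incubation ends at 07:24 + 235 min = 11:19.
The wash step starts at 11:19 − 215 min = 07:44.
Incubation starts at 07:44 + 140 min = 10:04.
Staining is bounded by incubation, so the earliest it can start is 10:04.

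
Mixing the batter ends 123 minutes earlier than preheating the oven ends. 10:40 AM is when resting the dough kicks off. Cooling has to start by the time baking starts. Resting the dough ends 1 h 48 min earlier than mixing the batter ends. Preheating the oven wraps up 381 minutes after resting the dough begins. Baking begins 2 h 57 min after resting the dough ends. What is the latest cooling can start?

Preheating the oven ends at 10:40 AM + 381 min = 5:01 PM.
Mixing the batter ends at 5:01 PM − 123 min = 2:58 PM.
Resting the dough ends at 2:58 PM − 108 min = 1:10 PM.
Baking starts at 1:10 PM + 177 min = 4:07 PM.
Cooling is bounded by baking, so the latest it can start is 4:07 PM.

4:07 PM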